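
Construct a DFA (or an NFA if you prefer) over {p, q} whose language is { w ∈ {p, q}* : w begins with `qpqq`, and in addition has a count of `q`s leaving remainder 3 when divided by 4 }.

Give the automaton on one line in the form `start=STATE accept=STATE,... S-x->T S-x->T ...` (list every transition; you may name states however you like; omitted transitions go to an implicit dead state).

start=S0 accept=S5 S0-p->S1 S0-q->S2 S1-p->S1 S1-q->S1 S2-p->S3 S2-q->S1 S3-p->S1 S3-q->S4 S4-p->S1 S4-q->S5 S5-p->S5 S5-q->S6 S6-p->S6 S6-q->S7 S7-p->S7 S7-q->S8 S8-p->S8 S8-q->S5

Run two small machines in parallel and take their product. One (6 states) tracks whether the input so far still matches the prefix `qpqq`; the other (4 states) tracks the count of `q`s modulo 4. Each combined state is a pair, one component from each; accept when both components accept. Minimizing collapses redundant product states.
With 9 states:
        p   q  
>  S0   S1  S2 
   S1   S1  S1 
   S2   S3  S1 
   S3   S1  S4 
   S4   S1  S5 
 * S5   S5  S6 
   S6   S6  S7 
   S7   S7  S8 
   S8   S8  S5 
(> = start, * = accepting)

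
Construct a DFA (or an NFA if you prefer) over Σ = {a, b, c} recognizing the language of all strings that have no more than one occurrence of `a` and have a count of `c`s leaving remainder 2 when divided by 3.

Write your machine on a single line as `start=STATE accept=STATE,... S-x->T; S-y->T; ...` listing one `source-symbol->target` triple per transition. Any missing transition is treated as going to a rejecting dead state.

start=q0; accept=q5,q6; q0-a->q1; q0-b->q0; q0-c->q2; q1-a->q3; q1-b->q1; q1-c->q4; q2-a->q4; q2-b->q2; q2-c->q5; q3-a->q3; q3-b->q3; q3-c->q3; q4-a->q3; q4-b->q4; q4-c->q6; q5-a->q6; q5-b->q5; q5-c->q0; q6-a->q3; q6-b->q6; q6-c->q1

Handle the two conditions separately and then intersect. The first has 3 states tracking the count of `a`s, saturating at 2; the second has 3 states tracking the count of `c`s modulo 3. A product state is a pair (one from each), accepting exactly when both do. Minimizing collapses redundant product states.
A 7-state machine:
        a   b   c  
>  q0   q1  q0  q2 
   q1   q3  q1  q4 
   q2   q4  q2  q5 
   q3   q3  q3  q3 
   q4   q3  q4  q6 
 * q5   q6  q5  q0 
 * q6   q3  q6  q1 
(> = start, * = accepting)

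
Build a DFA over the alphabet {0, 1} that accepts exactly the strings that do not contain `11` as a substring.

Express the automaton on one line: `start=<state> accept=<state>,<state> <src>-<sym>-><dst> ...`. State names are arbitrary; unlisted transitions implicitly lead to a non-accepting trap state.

This is the complement of 'contains `11`'. Use the same substring-matching states — A through C holding how much of `11` has just been matched — but flip the accepting set: everything except the trap C accepts.
A 3-state machine:
       0  1 
>* A   A  B 
 * B   A  C 
   C   C  C 
(> = start, * = accepting)

start=A accept=A,B A-0->A A-1->B B-0->A B-1->C C-0->C C-1->C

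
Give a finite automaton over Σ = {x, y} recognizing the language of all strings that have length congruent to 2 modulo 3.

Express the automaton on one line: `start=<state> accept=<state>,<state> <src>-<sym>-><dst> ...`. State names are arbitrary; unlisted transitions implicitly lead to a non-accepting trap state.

Only the length mod 3 matters, so use a 3-cycle: from any state, every input symbol moves to the next state, wrapping C back to A. Mark C accepting.
A 3-state machine:
       x  y 
>  A   B  B 
   B   C  C 
 * C   A  A 
(> = start, * = accepting)

start=A accept=C A-x->B A-y->B B-x->C B-y->C C-x->A C-y->A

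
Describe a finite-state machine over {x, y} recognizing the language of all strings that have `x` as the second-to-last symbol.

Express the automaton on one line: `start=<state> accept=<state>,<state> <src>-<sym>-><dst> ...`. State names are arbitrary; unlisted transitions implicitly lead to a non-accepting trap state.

Because acceptance depends on a position counted from the end, the machine has to buffer the most recent 2 symbols. Make each state the string of the last up-to-2 symbols read; on input `x` shift the window left and append `x`. Accept when the buffered window has length 2 and begins with `x`.
        x   y  
>  S0   S1  S2 
   S1   S3  S4 
   S2   S5  S6 
 * S3   S3  S4 
 * S4   S5  S6 
   S5   S3  S4 
   S6   S5  S6 
(> = start, * = accepting)

start=S0 accept=S3,S4 S0-x->S1 S0-y->S2 S1-x->S3 S1-y->S4 S2-x->S5 S2-y->S6 S3-x->S3 S3-y->S4 S4-x->S5 S4-y->S6 S5-x->S3 S5-y->S4 S6-x->S5 S6-y->S6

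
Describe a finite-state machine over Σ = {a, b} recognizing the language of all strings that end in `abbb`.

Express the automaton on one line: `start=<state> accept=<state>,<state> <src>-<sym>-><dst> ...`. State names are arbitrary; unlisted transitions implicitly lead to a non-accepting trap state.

start=q0 accept=q4 q0-a->q1 q0-b->q0 q1-a->q1 q1-b->q2 q2-a->q1 q2-b->q3 q3-a->q1 q3-b->q4 q4-a->q1 q4-b->q0

Let each state record the length of the longest suffix of the input read so far that is also a prefix of `abbb`. q1 means the last symbol is `a`; q2 means the last 2 symbols are `ab`; q3 means the last 3 symbols are `abb`; q4 means the last 4 symbols are `abbb`. Accept only at q4, where the string currently ends in `abbb`.
5 states suffice.
        a   b  
>  q0   q1  q0 
   q1   q1  q2 
   q2   q1  q3 
   q3   q1  q4 
 * q4   q1  q0 
(> = start, * = accepting)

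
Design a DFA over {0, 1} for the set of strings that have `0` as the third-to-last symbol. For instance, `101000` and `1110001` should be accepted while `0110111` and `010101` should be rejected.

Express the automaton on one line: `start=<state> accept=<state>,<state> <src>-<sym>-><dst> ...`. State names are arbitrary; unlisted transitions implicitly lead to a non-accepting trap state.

start=S0 accept=S7,S8,S9,S10 S0-0->S1 S0-1->S2 S1-0->S3 S1-1->S4 S2-0->S5 S2-1->S6 S3-0->S7 S3-1->S8 S4-0->S9 S4-1->S10 S5-0->S11 S5-1->S12 S6-0->S13 S6-1->S14 S7-0->S7 S7-1->S8 S8-0->S9 S8-1->S10 S9-0->S11 S9-1->S12 S10-0->S13 S10-1->S14 S11-0->S7 S11-1->S8 S12-0->S9 S12-1->S10 S13-0->S11 S13-1->S12 S14-0->S13 S14-1->S14

Because acceptance depends on a position counted from the end, the machine has to buffer the most recent 3 symbols. Make each state the string of the last up-to-3 symbols read; on input `x` shift the window left and append `x`. Accept when the buffered window has length 3 and begins with `0`.
          0    1  
>  S0     S1   S2 
   S1     S3   S4 
   S2     S5   S6 
   S3     S7   S8 
   S4     S9  S10 
   S5    S11  S12 
   S6    S13  S14 
 * S7     S7   S8 
 * S8     S9  S10 
 * S9    S11  S12 
 * S10   S13  S14 
   S11    S7   S8 
   S12    S9  S10 
   S13   S11  S12 
   S14   S13  S14 
(> = start, * = accepting)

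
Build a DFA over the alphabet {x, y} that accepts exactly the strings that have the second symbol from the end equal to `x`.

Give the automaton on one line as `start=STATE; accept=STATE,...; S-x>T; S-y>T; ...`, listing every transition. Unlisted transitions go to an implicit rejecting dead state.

start=A; accept=D,E; A-x>B; A-y>C; B-x>D; B-y>E; C-x>F; C-y>G; D-x>D; D-y>E; E-x>F; E-y>G; F-x>D; F-y>E; G-x>F; G-y>G

Because acceptance depends on a position counted from the end, the machine has to buffer the most recent 2 symbols. Make each state the string of the last up-to-2 symbols read; on input `x` shift the window left and append `x`. Accept when the buffered window has length 2 and begins with `x`.
A 7-state machine:
       x  y 
>  A   B  C 
   B   D  E 
   C   F  G 
 * D   D  E 
 * E   F  G 
   F   D  E 
   G   F  G 
(> = start, * = accepting)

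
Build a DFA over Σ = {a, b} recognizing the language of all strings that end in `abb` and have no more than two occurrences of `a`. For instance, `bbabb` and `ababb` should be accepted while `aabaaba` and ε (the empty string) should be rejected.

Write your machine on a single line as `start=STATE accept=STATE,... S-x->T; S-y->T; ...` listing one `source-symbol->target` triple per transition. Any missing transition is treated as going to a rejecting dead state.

Run two small machines in parallel and take their product. The first has 4 states tracking how much of the suffix `abb` has currently been matched; the second has 4 states tracking the count of `a`s, saturating at 3. A product state is a pair (one from each), accepting exactly when both do. Equivalent product states are then merged.
        a   b  
>  s0   s1  s0 
   s1   s2  s3 
   s2   s4  s5 
   s3   s2  s6 
   s4   s4  s4 
   s5   s4  s7 
 * s6   s2  s8 
 * s7   s4  s4 
   s8   s2  s8 
(> = start, * = accepting)

start=s0; accept=s6,s7; s0-a->s1; s0-b->s0; s1-a->s2; s1-b->s3; s2-a->s4; s2-b->s5; s3-a->s2; s3-b->s6; s4-a->s4; s4-b->s4; s5-a->s4; s5-b->s7; s6-a->s2; s6-b->s8; s7-a->s4; s7-b->s4; s8-a->s2; s8-b->s8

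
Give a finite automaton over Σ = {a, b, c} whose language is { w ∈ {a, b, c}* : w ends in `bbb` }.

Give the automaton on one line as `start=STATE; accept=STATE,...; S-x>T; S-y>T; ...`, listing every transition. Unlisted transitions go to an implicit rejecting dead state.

Remember how much of `bbb` the current input suffix matches. State q0 means no match yet; q1 means the last symbol is `b`; q2 means the last 2 symbols are `bb`; q3 means the last 3 symbols are `bbb`. Only q3 accepts. On a mismatch, fall back to the longest proper suffix that is still a prefix of `bbb`.
        a   b   c  
>  q0   q0  q1  q0 
   q1   q0  q2  q0 
   q2   q0  q3  q0 
 * q3   q0  q3  q0 
(> = start, * = accepting)

start=q0; accept=q3; q0-a>q0; q0-b>q1; q0-c>q0; q1-a>q0; q1-b>q2; q1-c>q0; q2-a>q0; q2-b>q3; q2-c>q0; q3-a>q0; q3-b>q3; q3-c>q0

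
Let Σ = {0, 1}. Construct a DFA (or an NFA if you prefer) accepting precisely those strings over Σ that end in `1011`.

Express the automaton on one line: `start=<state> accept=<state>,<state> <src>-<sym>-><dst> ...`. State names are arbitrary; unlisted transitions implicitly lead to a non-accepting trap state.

start=A accept=E A-0->A A-1->B B-0->C B-1->B C-0->A C-1->D D-0->C D-1->E E-0->C E-1->B

Remember how much of `1011` the current input suffix matches. State A means no match yet; B means the last symbol is `1`; C means the last 2 symbols are `10`; D means the last 3 symbols are `101`; E means the last 4 symbols are `1011`. Only E accepts. On a mismatch, fall back to the longest proper suffix that is still a prefix of `1011`.
       0  1 
>  A   A  B 
   B   C  B 
   C   A  D 
   D   C  E 
 * E   C  B 
(> = start, * = accepting)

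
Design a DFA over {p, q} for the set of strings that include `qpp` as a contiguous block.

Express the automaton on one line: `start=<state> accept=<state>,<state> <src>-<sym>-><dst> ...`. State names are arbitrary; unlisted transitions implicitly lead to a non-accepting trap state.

Track how much of `qpp` has been matched so far: state A is no progress, D is the absorbing accept state reached once `qpp` has occurred. Intermediate states record partial matches; on a mismatch, fall back to the longest reusable overlap.
With 4 states:
       p  q 
>  A   A  B 
   B   C  B 
   C   D  B 
 * D   D  D 
(> = start, * = accepting)

start=A accept=D A-p->A A-q->B B-p->C B-q->B C-p->D C-q->B D-p->D D-q->D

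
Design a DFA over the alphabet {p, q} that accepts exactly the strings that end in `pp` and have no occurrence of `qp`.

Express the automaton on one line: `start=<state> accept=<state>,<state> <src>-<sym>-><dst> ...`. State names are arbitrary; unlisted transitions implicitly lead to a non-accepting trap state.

start=S0 accept=S3 S0-p->S1 S0-q->S2 S1-p->S3 S1-q->S2 S2-p->S4 S2-q->S2 S3-p->S3 S3-q->S2 S4-p->S5 S4-q->S6 S5-p->S5 S5-q->S6 S6-p->S4 S6-q->S6

Build one automaton per condition and run them in lockstep. The first has 3 states tracking how much of the suffix `pp` has currently been matched; the second has 3 states tracking partial matches of the forbidden pattern `qp`. A product state is a pair (one from each), accepting exactly when both do.
7 states suffice.
        p   q  
>  S0   S1  S2 
   S1   S3  S2 
   S2   S4  S2 
 * S3   S3  S2 
   S4   S5  S6 
   S5   S5  S6 
   S6   S4  S6 
(> = start, * = accepting)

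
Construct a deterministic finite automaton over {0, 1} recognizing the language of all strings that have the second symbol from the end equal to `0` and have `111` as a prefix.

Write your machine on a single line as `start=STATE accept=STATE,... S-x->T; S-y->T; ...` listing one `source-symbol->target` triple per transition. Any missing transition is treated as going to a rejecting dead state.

start=s0; accept=s10,s11; s0-0->s1; s0-1->s2; s1-0->s3; s1-1->s4; s2-0->s5; s2-1->s6; s3-0->s3; s3-1->s4; s4-0->s5; s4-1->s7; s5-0->s3; s5-1->s4; s6-0->s5; s6-1->s8; s7-0->s5; s7-1->s7; s8-0->s9; s8-1->s8; s9-0->s10; s9-1->s11; s10-0->s10; s10-1->s11; s11-0->s9; s11-1->s8

Handle the two conditions separately and then intersect. The first has 7 states tracking the last 2 symbols read; the second has 5 states tracking whether the input so far still matches the prefix `111`. A product state is a pair (one from each), accepting exactly when both do.
12 states suffice.
          0    1  
>  s0     s1   s2 
   s1     s3   s4 
   s2     s5   s6 
   s3     s3   s4 
   s4     s5   s7 
   s5     s3   s4 
   s6     s5   s8 
   s7     s5   s7 
   s8     s9   s8 
   s9    s10  s11 
 * s10   s10  s11 
 * s11    s9   s8 
(> = start, * = accepting)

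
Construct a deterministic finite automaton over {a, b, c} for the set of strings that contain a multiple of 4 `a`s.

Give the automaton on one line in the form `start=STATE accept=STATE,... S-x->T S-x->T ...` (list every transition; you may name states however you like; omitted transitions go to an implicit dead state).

Keep the running count of `a`s modulo 4: each `a` advances along the cycle S0 → S1 → S2 → S3 → S0 while other symbols loop. Accept at S0.
        a   b   c  
>* S0   S1  S0  S0 
   S1   S2  S1  S1 
   S2   S3  S2  S2 
   S3   S0  S3  S3 
(> = start, * = accepting)

start=S0 accept=S0 S0-a->S1 S0-b->S0 S0-c->S0 S1-a->S2 S1-b->S1 S1-c->S1 S2-a->S3 S2-b->S2 S2-c->S2 S3-a->S0 S3-b->S3 S3-c->S3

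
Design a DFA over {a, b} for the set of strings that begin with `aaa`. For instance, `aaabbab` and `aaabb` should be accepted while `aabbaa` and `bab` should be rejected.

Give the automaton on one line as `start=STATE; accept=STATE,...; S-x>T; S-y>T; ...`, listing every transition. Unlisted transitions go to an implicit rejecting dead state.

start=q0; accept=q3; q0-a>q1; q0-b>q4; q1-a>q2; q1-b>q4; q2-a>q3; q2-b>q4; q3-a>q3; q3-b>q3; q4-a>q4; q4-b>q4

Walk along `aaa` while the input agrees: from q0 take `a` to q1, and so on. Any deviation drops to the rejecting sink q4. Once q3 is reached the prefix is confirmed and every continuation is accepted.
        a   b  
>  q0   q1  q4 
   q1   q2  q4 
   q2   q3  q4 
 * q3   q3  q3 
   q4   q4  q4 
(> = start, * = accepting)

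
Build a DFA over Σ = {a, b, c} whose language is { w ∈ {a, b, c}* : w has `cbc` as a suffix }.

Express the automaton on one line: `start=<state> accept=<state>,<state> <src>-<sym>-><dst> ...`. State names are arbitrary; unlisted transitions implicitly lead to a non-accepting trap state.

Remember how much of `cbc` the current input suffix matches. State s0 means no match yet; s1 means the last symbol is `c`; s2 means the last 2 symbols are `cb`; s3 means the last 3 symbols are `cbc`. Only s3 accepts. On a mismatch, fall back to the longest proper suffix that is still a prefix of `cbc`.
4 states suffice.
        a   b   c  
>  s0   s0  s0  s1 
   s1   s0  s2  s1 
   s2   s0  s0  s3 
 * s3   s0  s2  s1 
(> = start, * = accepting)

start=s0 accept=s3 s0-a->s0 s0-b->s0 s0-c->s1 s1-a->s0 s1-b->s2 s1-c->s1 s2-a->s0 s2-b->s0 s2-c->s3 s3-a->s0 s3-b->s2 s3-c->s1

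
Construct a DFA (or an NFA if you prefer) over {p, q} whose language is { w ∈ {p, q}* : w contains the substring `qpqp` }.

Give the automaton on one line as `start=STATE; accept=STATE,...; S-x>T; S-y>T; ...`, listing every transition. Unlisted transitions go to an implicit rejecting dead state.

States s0..s3 record the length of the longest prefix of `qpqp` that matches the current input suffix. Reaching s4 means `qpqp` has been seen, and we stay there forever. Accept from s4.
A 5-state machine:
        p   q  
>  s0   s0  s1 
   s1   s2  s1 
   s2   s0  s3 
   s3   s4  s1 
 * s4   s4  s4 
(> = start, * = accepting)

start=s0; accept=s4; s0-p>s0; s0-q>s1; s1-p>s2; s1-q>s1; s2-p>s0; s2-q>s3; s3-p>s4; s3-q>s1; s4-p>s4; s4-q>s4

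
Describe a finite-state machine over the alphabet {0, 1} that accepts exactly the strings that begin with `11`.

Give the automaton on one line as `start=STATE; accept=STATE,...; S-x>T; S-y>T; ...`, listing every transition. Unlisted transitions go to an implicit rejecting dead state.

Walk along `11` while the input agrees: from q0 take `1` to q1, and so on. Any deviation drops to the rejecting sink q3. Once q2 is reached the prefix is confirmed and every continuation is accepted.
4 states suffice.
        0   1  
>  q0   q3  q1 
   q1   q3  q2 
 * q2   q2  q2 
   q3   q3  q3 
(> = start, * = accepting)

start=q0; accept=q2; q0-0>q3; q0-1>q1; q1-0>q3; q1-1>q2; q2-0>q2; q2-1>q2; q3-0>q3; q3-1>q3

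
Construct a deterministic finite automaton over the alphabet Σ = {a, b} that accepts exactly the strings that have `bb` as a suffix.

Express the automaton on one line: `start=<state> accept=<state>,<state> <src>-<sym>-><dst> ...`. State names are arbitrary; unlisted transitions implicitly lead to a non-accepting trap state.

start=s0 accept=s2 s0-a->s0 s0-b->s1 s1-a->s0 s1-b->s2 s2-a->s0 s2-b->s2

Let each state record the length of the longest suffix of the input read so far that is also a prefix of `bb`. s1 means the last symbol is `b`; s2 means the last 2 symbols are `bb`. Accept only at s2, where the string currently ends in `bb`.
        a   b  
>  s0   s0  s1 
   s1   s0  s2 
 * s2   s0  s2 
(> = start, * = accepting)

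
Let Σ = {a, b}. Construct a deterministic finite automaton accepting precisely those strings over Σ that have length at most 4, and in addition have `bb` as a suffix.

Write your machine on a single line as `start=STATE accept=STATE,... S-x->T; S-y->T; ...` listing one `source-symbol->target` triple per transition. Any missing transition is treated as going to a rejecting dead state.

Run two small machines in parallel and take their product. The first has 6 states tracking the input length, saturating at 5; the second has 3 states tracking how much of the suffix `bb` has currently been matched. A product state is a pair (one from each), accepting exactly when both do. Minimizing collapses redundant product states.
A 10-state machine:
        a   b  
>  s0   s1  s2 
   s1   s3  s4 
   s2   s3  s5 
   s3   s6  s7 
   s4   s6  s8 
 * s5   s6  s8 
   s6   s6  s6 
   s7   s6  s9 
 * s8   s6  s9 
 * s9   s6  s6 
(> = start, * = accepting)

start=s0; accept=s5,s8,s9; s0-a->s1; s0-b->s2; s1-a->s3; s1-b->s4; s2-a->s3; s2-b->s5; s3-a->s6; s3-b->s7; s4-a->s6; s4-b->s8; s5-a->s6; s5-b->s8; s6-a->s6; s6-b->s6; s7-a->s6; s7-b->s9; s8-a->s6; s8-b->s9; s9-a->s6; s9-b->s6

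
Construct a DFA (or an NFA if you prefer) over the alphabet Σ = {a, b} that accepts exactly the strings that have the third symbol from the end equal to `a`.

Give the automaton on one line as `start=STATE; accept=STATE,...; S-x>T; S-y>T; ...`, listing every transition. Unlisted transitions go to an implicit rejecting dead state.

start=q0; accept=q7,q8,q9,q10; q0-a>q1; q0-b>q2; q1-a>q3; q1-b>q4; q2-a>q5; q2-b>q6; q3-a>q7; q3-b>q8; q4-a>q9; q4-b>q10; q5-a>q11; q5-b>q12; q6-a>q13; q6-b>q14; q7-a>q7; q7-b>q8; q8-a>q9; q8-b>q10; q9-a>q11; q9-b>q12; q10-a>q13; q10-b>q14; q11-a>q7; q11-b>q8; q12-a>q9; q12-b>q10; q13-a>q11; q13-b>q12; q14-a>q13; q14-b>q14

A DFA must remember the last 3 symbols (since which symbol is third-to-last isn't known until the input ends). Use one state per possible window of the last ≤3 symbols; accept from those whose window starts with `a`.
15 states suffice.
          a    b  
>  q0     q1   q2 
   q1     q3   q4 
   q2     q5   q6 
   q3     q7   q8 
   q4     q9  q10 
   q5    q11  q12 
   q6    q13  q14 
 * q7     q7   q8 
 * q8     q9  q10 
 * q9    q11  q12 
 * q10   q13  q14 
   q11    q7   q8 
   q12    q9  q10 
   q13   q11  q12 
   q14   q13  q14 
(> = start, * = accepting)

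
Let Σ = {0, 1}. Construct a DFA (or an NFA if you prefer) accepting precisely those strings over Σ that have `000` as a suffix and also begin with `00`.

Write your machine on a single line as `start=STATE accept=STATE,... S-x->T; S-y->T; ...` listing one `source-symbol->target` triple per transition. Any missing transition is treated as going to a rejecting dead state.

start=s0; accept=s5; s0-0->s1; s0-1->s2; s1-0->s3; s1-1->s2; s2-0->s4; s2-1->s2; s3-0->s5; s3-1->s6; s4-0->s7; s4-1->s2; s5-0->s5; s5-1->s6; s6-0->s8; s6-1->s6; s7-0->s9; s7-1->s2; s8-0->s3; s8-1->s6; s9-0->s9; s9-1->s2

Build one automaton per condition and run them in lockstep. One (4 states) tracks how much of the suffix `000` has currently been matched; the other (4 states) tracks whether the input so far still matches the prefix `00`. Each combined state is a pair, one component from each; accept when both components accept.
10 states suffice.
        0   1  
>  s0   s1  s2 
   s1   s3  s2 
   s2   s4  s2 
   s3   s5  s6 
   s4   s7  s2 
 * s5   s5  s6 
   s6   s8  s6 
   s7   s9  s2 
   s8   s3  s6 
   s9   s9  s2 
(> = start, * = accepting)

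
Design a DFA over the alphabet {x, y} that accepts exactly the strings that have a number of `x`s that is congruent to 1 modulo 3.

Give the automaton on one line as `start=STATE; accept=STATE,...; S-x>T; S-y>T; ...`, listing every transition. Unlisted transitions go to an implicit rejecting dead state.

Keep the running count of `x`s modulo 3: each `x` advances along the cycle S0 → S1 → S2 → S0 while other symbols loop. Accept at S1.
A 3-state machine:
        x   y  
>  S0   S1  S0 
 * S1   S2  S1 
   S2   S0  S2 
(> = start, * = accepting)

start=S0; accept=S1; S0-x>S1; S0-y>S0; S1-x>S2; S1-y>S1; S2-x>S0; S2-y>S2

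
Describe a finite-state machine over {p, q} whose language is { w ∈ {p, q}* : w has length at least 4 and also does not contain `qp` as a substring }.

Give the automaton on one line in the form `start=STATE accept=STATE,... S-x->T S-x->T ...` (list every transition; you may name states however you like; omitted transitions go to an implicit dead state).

start=A accept=J,K,M,N A-p->B A-q->C B-p->D B-q->E C-p->F C-q->E D-p->G D-q->H E-p->I E-q->H F-p->I F-q->I G-p->J G-q->K H-p->L H-q->K I-p->L I-q->L J-p->M J-q->N K-p->O K-q->N L-p->O L-q->O M-p->M M-q->N N-p->O N-q->N O-p->O O-q->O

Run two small machines in parallel and take their product. One (6 states) tracks the input length, saturating at 5; the other (3 states) tracks partial matches of the forbidden pattern `qp`. Each combined state is a pair, one component from each; accept when both components accept.
15 states suffice.
       p  q 
>  A   B  C 
   B   D  E 
   C   F  E 
   D   G  H 
   E   I  H 
   F   I  I 
   G   J  K 
   H   L  K 
   I   L  L 
 * J   M  N 
 * K   O  N 
   L   O  O 
 * M   M  N 
 * N   O  N 
   O   O  O 
(> = start, * = accepting)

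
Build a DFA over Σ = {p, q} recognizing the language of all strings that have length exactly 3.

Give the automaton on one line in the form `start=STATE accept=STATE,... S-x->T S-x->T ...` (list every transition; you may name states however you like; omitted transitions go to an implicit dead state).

start=s0 accept=s3 s0-p->s1 s0-q->s1 s1-p->s2 s1-q->s2 s2-p->s3 s2-q->s3 s3-p->s4 s3-q->s4 s4-p->s4 s4-q->s4

We only need to distinguish lengths 0, 1, …, 3, and '>3'. Chain s0 → s1 → s2 → s3 → s4 on every symbol, with s4 looping. Accepting states: {s3}.
5 states suffice.
        p   q  
>  s0   s1  s1 
   s1   s2  s2 
   s2   s3  s3 
 * s3   s4  s4 
   s4   s4  s4 
(> = start, * = accepting)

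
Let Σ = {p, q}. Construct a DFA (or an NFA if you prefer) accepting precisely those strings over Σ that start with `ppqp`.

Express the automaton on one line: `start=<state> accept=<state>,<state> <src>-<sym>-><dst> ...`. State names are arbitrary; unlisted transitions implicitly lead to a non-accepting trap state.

Check the first 4 symbols one by one: A through D record how many have matched `ppqp` so far; any wrong symbol goes to the dead state F. After all 4 match we enter the accepting sink E.
With 6 states:
       p  q 
>  A   B  F 
   B   C  F 
   C   F  D 
   D   E  F 
 * E   E  E 
   F   F  F 
(> = start, * = accepting)

start=A accept=E A-p->B A-q->F B-p->C B-q->F C-p->F C-q->D D-p->E D-q->F E-p->E E-q->E F-p->F F-q->F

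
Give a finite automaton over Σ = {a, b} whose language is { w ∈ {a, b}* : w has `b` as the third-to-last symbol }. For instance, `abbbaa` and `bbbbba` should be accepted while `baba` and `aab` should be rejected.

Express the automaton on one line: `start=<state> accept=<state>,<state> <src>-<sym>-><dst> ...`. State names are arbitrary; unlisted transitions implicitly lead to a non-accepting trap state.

start=q0 accept=q11,q12,q13,q14 q0-a->q1 q0-b->q2 q1-a->q3 q1-b->q4 q2-a->q5 q2-b->q6 q3-a->q7 q3-b->q8 q4-a->q9 q4-b->q10 q5-a->q11 q5-b->q12 q6-a->q13 q6-b->q14 q7-a->q7 q7-b->q8 q8-a->q9 q8-b->q10 q9-a->q11 q9-b->q12 q10-a->q13 q10-b->q14 q11-a->q7 q11-b->q8 q12-a->q9 q12-b->q10 q13-a->q11 q13-b->q12 q14-a->q13 q14-b->q14

A DFA must remember the last 3 symbols (since which symbol is third-to-last isn't known until the input ends). Use one state per possible window of the last ≤3 symbols; accept from those whose window starts with `b`.
With 15 states:
          a    b  
>  q0     q1   q2 
   q1     q3   q4 
   q2     q5   q6 
   q3     q7   q8 
   q4     q9  q10 
   q5    q11  q12 
   q6    q13  q14 
   q7     q7   q8 
   q8     q9  q10 
   q9    q11  q12 
   q10   q13  q14 
 * q11    q7   q8 
 * q12    q9  q10 
 * q13   q11  q12 
 * q14   q13  q14 
(> = start, * = accepting)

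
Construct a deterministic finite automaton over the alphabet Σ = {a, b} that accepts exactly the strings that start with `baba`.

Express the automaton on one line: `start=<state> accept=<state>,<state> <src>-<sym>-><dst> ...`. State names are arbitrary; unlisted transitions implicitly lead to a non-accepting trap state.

start=q0 accept=q4 q0-a->q5 q0-b->q1 q1-a->q2 q1-b->q5 q2-a->q5 q2-b->q3 q3-a->q4 q3-b->q5 q4-a->q4 q4-b->q4 q5-a->q5 q5-b->q5

Check the first 4 symbols one by one: q0 through q3 record how many have matched `baba` so far; any wrong symbol goes to the dead state q5. After all 4 match we enter the accepting sink q4.
6 states suffice.
        a   b  
>  q0   q5  q1 
   q1   q2  q5 
   q2   q5  q3 
   q3   q4  q5 
 * q4   q4  q4 
   q5   q5  q5 
(> = start, * = accepting)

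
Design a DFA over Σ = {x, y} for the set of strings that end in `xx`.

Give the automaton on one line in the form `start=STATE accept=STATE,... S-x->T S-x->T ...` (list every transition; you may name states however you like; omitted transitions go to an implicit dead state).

start=S0 accept=S2 S0-x->S1 S0-y->S0 S1-x->S2 S1-y->S0 S2-x->S2 S2-y->S0

Let each state record the length of the longest suffix of the input read so far that is also a prefix of `xx`. S1 means the last symbol is `x`; S2 means the last 2 symbols are `xx`. Accept only at S2, where the string currently ends in `xx`.
With 3 states:
        x   y  
>  S0   S1  S0 
   S1   S2  S0 
 * S2   S2  S0 
(> = start, * = accepting)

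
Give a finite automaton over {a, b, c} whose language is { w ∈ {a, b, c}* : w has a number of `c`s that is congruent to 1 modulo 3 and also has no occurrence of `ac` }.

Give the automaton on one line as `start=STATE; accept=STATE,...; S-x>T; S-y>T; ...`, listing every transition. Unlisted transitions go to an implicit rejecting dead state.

start=q0; accept=q2,q4; q0-a>q1; q0-b>q0; q0-c>q2; q1-a>q1; q1-b>q0; q1-c>q3; q2-a>q4; q2-b>q2; q2-c>q5; q3-a>q3; q3-b>q3; q3-c>q3; q4-a>q4; q4-b>q2; q4-c>q3; q5-a>q6; q5-b>q5; q5-c>q0; q6-a>q6; q6-b>q5; q6-c>q3

Build one automaton per condition and run them in lockstep. One (3 states) tracks the count of `c`s modulo 3; the other (3 states) tracks partial matches of the forbidden pattern `ac`. Each combined state is a pair, one component from each; accept when both components accept. Equivalent product states are then merged.
With 7 states:
        a   b   c  
>  q0   q1  q0  q2 
   q1   q1  q0  q3 
 * q2   q4  q2  q5 
   q3   q3  q3  q3 
 * q4   q4  q2  q3 
   q5   q6  q5  q0 
   q6   q6  q5  q3 
(> = start, * = accepting)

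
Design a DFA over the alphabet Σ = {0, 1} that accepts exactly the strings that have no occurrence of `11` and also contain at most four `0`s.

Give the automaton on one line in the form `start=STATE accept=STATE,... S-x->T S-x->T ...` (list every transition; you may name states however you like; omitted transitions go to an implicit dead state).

Build one automaton per condition and run them in lockstep. One (3 states) tracks partial matches of the forbidden pattern `11`; the other (6 states) tracks the count of `0`s, saturating at 5. Each combined state is a pair, one component from each; accept when both components accept.
With 18 states:
       0  1 
>* A   B  C 
 * B   D  E 
 * C   B  F 
 * D   G  H 
 * E   D  I 
   F   I  F 
 * G   J  K 
 * H   G  L 
   I   L  I 
 * J   M  N 
 * K   J  O 
   L   O  L 
   M   M  P 
 * N   M  Q 
   O   Q  O 
   P   M  R 
   Q   R  Q 
   R   R  R 
(> = start, * = accepting)

start=A accept=A,B,C,D,E,G,H,J,K,N A-0->B A-1->C B-0->D B-1->E C-0->B C-1->F D-0->G D-1->H E-0->D E-1->I F-0->I F-1->F G-0->J G-1->K H-0->G H-1->L I-0->L I-1->I J-0->M J-1->N K-0->J K-1->O L-0->O L-1->L M-0->M M-1->P N-0->M N-1->Q O-0->Q O-1->O P-0->M P-1->R Q-0->R Q-1->Q R-0->R R-1->R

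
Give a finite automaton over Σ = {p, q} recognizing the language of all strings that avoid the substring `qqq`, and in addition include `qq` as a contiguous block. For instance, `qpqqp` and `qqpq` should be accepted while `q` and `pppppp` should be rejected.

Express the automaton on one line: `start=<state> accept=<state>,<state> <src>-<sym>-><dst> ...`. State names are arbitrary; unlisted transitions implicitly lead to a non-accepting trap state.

start=A accept=C,D,F A-p->A A-q->B B-p->A B-q->C C-p->D C-q->E D-p->D D-q->F E-p->E E-q->E F-p->D F-q->C

Run two small machines in parallel and take their product. One (4 states) tracks partial matches of the forbidden pattern `qqq`; the other (3 states) tracks whether and how much of `qq` has been seen. Each combined state is a pair, one component from each; accept when both components accept.
With 6 states:
       p  q 
>  A   A  B 
   B   A  C 
 * C   D  E 
 * D   D  F 
   E   E  E 
 * F   D  C 
(> = start, * = accepting)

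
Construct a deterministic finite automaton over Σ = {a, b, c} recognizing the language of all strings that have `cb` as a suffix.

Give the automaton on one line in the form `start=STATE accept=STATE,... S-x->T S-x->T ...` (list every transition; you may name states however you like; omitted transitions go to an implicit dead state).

Let each state record the length of the longest suffix of the input read so far that is also a prefix of `cb`. q1 means the last symbol is `c`; q2 means the last 2 symbols are `cb`. Accept only at q2, where the string currently ends in `cb`.
3 states suffice.
        a   b   c  
>  q0   q0  q0  q1 
   q1   q0  q2  q1 
 * q2   q0  q0  q1 
(> = start, * = accepting)

start=q0 accept=q2 q0-a->q0 q0-b->q0 q0-c->q1 q1-a->q0 q1-b->q2 q1-c->q1 q2-a->q0 q2-b->q0 q2-c->q1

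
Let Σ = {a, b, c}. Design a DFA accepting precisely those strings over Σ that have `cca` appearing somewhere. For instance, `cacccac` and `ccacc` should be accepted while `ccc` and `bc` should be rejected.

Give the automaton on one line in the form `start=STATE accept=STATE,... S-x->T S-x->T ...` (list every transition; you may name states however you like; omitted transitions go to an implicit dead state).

start=s0 accept=s3 s0-a->s0 s0-b->s0 s0-c->s1 s1-a->s0 s1-b->s0 s1-c->s2 s2-a->s3 s2-b->s0 s2-c->s2 s3-a->s3 s3-b->s3 s3-c->s3

Track how much of `cca` has been matched so far: state s0 is no progress, s3 is the absorbing accept state reached once `cca` has occurred. Intermediate states record partial matches; on a mismatch, fall back to the longest reusable overlap.
A 4-state machine:
        a   b   c  
>  s0   s0  s0  s1 
   s1   s0  s0  s2 
   s2   s3  s0  s2 
 * s3   s3  s3  s3 
(> = start, * = accepting)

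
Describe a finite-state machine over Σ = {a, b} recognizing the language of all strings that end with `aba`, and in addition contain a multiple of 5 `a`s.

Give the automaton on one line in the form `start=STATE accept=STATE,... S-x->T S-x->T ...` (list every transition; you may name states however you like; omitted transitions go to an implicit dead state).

Handle the two conditions separately and then intersect. One (4 states) tracks how much of the suffix `aba` has currently been matched; the other (5 states) tracks the count of `a`s modulo 5. Each combined state is a pair, one component from each; accept when both components accept.
20 states suffice.
          a    b  
>  S0     S1   S0 
   S1     S2   S3 
   S2     S4   S5 
   S3     S6   S7 
   S4     S8   S9 
   S5    S10  S11 
   S6     S4   S5 
   S7     S2   S7 
   S8    S12  S13 
   S9    S14  S15 
   S10    S8   S9 
   S11    S4  S11 
   S12    S1  S16 
   S13   S17  S18 
   S14   S12  S13 
   S15    S8  S15 
   S16   S19   S0 
 * S17    S1  S16 
   S18   S12  S18 
   S19    S2   S3 
(> = start, * = accepting)

start=S0 accept=S17 S0-a->S1 S0-b->S0 S1-a->S2 S1-b->S3 S2-a->S4 S2-b->S5 S3-a->S6 S3-b->S7 S4-a->S8 S4-b->S9 S5-a->S10 S5-b->S11 S6-a->S4 S6-b->S5 S7-a->S2 S7-b->S7 S8-a->S12 S8-b->S13 S9-a->S14 S9-b->S15 S10-a->S8 S10-b->S9 S11-a->S4 S11-b->S11 S12-a->S1 S12-b->S16 S13-a->S17 S13-b->S18 S14-a->S12 S14-b->S13 S15-a->S8 S15-b->S15 S16-a->S19 S16-b->S0 S17-a->S1 S17-b->S16 S18-a->S12 S18-b->S18 S19-a->S2 S19-b->S3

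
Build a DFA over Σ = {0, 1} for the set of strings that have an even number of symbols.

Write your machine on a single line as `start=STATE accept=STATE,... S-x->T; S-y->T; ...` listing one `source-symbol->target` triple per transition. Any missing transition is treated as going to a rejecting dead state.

Only the length mod 2 matters, so use a 2-cycle: from any state, every input symbol moves to the next state, wrapping q1 back to q0. Mark q0 accepting.
        0   1  
>* q0   q1  q1 
   q1   q0  q0 
(> = start, * = accepting)

start=q0; accept=q0; q0-0->q1; q0-1->q1; q1-0->q0; q1-1->q0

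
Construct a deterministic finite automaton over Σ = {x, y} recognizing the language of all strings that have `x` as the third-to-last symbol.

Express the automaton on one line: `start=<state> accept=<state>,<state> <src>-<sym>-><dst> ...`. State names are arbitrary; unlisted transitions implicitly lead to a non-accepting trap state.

start=S0 accept=S7,S8,S9,S10 S0-x->S1 S0-y->S2 S1-x->S3 S1-y->S4 S2-x->S5 S2-y->S6 S3-x->S7 S3-y->S8 S4-x->S9 S4-y->S10 S5-x->S11 S5-y->S12 S6-x->S13 S6-y->S14 S7-x->S7 S7-y->S8 S8-x->S9 S8-y->S10 S9-x->S11 S9-y->S12 S10-x->S13 S10-y->S14 S11-x->S7 S11-y->S8 S12-x->S9 S12-y->S10 S13-x->S11 S13-y->S12 S14-x->S13 S14-y->S14

Because acceptance depends on a position counted from the end, the machine has to buffer the most recent 3 symbols. Make each state the string of the last up-to-3 symbols read; on input `x` shift the window left and append `x`. Accept when the buffered window has length 3 and begins with `x`.
          x    y  
>  S0     S1   S2 
   S1     S3   S4 
   S2     S5   S6 
   S3     S7   S8 
   S4     S9  S10 
   S5    S11  S12 
   S6    S13  S14 
 * S7     S7   S8 
 * S8     S9  S10 
 * S9    S11  S12 
 * S10   S13  S14 
   S11    S7   S8 
   S12    S9  S10 
   S13   S11  S12 
   S14   S13  S14 
(> = start, * = accepting)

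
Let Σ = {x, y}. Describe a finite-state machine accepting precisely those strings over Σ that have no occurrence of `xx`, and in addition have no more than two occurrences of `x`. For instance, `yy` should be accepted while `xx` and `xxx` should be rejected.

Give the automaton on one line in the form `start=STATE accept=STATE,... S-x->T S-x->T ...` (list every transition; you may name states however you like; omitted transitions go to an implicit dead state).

Build one automaton per condition and run them in lockstep. The first has 3 states tracking partial matches of the forbidden pattern `xx`; the second has 4 states tracking the count of `x`s, saturating at 3. A product state is a pair (one from each), accepting exactly when both do. Minimizing collapses redundant product states.
With 5 states:
        x   y  
>* S0   S1  S0 
 * S1   S2  S3 
   S2   S2  S2 
 * S3   S4  S3 
 * S4   S2  S4 
(> = start, * = accepting)

start=S0 accept=S0,S1,S3,S4 S0-x->S1 S0-y->S0 S1-x->S2 S1-y->S3 S2-x->S2 S2-y->S2 S3-x->S4 S3-y->S3 S4-x->S2 S4-y->S4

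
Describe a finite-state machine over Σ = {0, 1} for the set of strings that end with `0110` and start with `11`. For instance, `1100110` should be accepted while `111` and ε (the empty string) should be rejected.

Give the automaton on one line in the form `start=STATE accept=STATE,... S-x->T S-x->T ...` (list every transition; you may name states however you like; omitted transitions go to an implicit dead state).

Run two small machines in parallel and take their product. The first has 5 states tracking how much of the suffix `0110` has currently been matched; the second has 4 states tracking whether the input so far still matches the prefix `11`. A product state is a pair (one from each), accepting exactly when both do.
With 12 states:
          0    1  
>  s0     s1   s2 
   s1     s1   s3 
   s2     s1   s4 
   s3     s1   s5 
   s4     s6   s4 
   s5     s7   s8 
   s6     s6   s9 
   s7     s1   s3 
   s8     s1   s8 
   s9     s6  s10 
   s10   s11   s4 
 * s11    s6   s9 
(> = start, * = accepting)

start=s0 accept=s11 s0-0->s1 s0-1->s2 s1-0->s1 s1-1->s3 s2-0->s1 s2-1->s4 s3-0->s1 s3-1->s5 s4-0->s6 s4-1->s4 s5-0->s7 s5-1->s8 s6-0->s6 s6-1->s9 s7-0->s1 s7-1->s3 s8-0->s1 s8-1->s8 s9-0->s6 s9-1->s10 s10-0->s11 s10-1->s4 s11-0->s6 s11-1->s9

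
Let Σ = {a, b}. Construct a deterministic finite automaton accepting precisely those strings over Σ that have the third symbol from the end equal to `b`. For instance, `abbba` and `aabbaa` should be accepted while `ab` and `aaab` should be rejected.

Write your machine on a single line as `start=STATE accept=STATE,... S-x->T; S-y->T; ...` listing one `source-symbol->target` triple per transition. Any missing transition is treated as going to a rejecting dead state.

Because acceptance depends on a position counted from the end, the machine has to buffer the most recent 3 symbols. Make each state the string of the last up-to-3 symbols read; on input `x` shift the window left and append `x`. Accept when the buffered window has length 3 and begins with `b`.
With 15 states:
          a    b  
>  q0     q1   q2 
   q1     q3   q4 
   q2     q5   q6 
   q3     q7   q8 
   q4     q9  q10 
   q5    q11  q12 
   q6    q13  q14 
   q7     q7   q8 
   q8     q9  q10 
   q9    q11  q12 
   q10   q13  q14 
 * q11    q7   q8 
 * q12    q9  q10 
 * q13   q11  q12 
 * q14   q13  q14 
(> = start, * = accepting)

start=q0; accept=q11,q12,q13,q14; q0-a->q1; q0-b->q2; q1-a->q3; q1-b->q4; q2-a->q5; q2-b->q6; q3-a->q7; q3-b->q8; q4-a->q9; q4-b->q10; q5-a->q11; q5-b->q12; q6-a->q13; q6-b->q14; q7-a->q7; q7-b->q8; q8-a->q9; q8-b->q10; q9-a->q11; q9-b->q12; q10-a->q13; q10-b->q14; q11-a->q7; q11-b->q8; q12-a->q9; q12-b->q10; q13-a->q11; q13-b->q12; q14-a->q13; q14-b->q14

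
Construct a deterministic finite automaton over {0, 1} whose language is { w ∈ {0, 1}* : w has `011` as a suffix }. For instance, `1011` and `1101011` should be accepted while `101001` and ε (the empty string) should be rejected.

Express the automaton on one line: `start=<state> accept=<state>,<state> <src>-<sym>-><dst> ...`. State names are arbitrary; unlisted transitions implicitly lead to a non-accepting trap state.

Remember how much of `011` the current input suffix matches. State A means no match yet; B means the last symbol is `0`; C means the last 2 symbols are `01`; D means the last 3 symbols are `011`. Only D accepts. On a mismatch, fall back to the longest proper suffix that is still a prefix of `011`.
A 4-state machine:
       0  1 
>  A   B  A 
   B   B  C 
   C   B  D 
 * D   B  A 
(> = start, * = accepting)

start=A accept=D A-0->B A-1->A B-0->B B-1->C C-0->B C-1->D D-0->B D-1->A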